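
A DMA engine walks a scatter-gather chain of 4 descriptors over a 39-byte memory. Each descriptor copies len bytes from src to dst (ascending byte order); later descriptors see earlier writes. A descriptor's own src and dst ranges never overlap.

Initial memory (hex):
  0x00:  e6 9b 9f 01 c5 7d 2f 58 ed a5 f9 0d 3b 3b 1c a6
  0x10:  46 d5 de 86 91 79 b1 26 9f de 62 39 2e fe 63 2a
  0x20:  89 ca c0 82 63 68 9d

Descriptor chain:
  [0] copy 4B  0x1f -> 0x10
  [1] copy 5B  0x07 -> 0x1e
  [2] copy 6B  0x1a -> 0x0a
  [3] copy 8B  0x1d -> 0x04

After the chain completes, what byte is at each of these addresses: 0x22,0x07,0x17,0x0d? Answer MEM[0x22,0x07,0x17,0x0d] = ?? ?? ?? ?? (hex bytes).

[0] 0x1f->0x10 len=4 : 2a 89 ca c0
[1] 0x07->0x1e len=5 : 58 ed a5 f9 0d
[2] 0x1a->0x0a len=6 : 62 39 2e fe 58 ed
[3] 0x1d->0x04 len=8 : fe 58 ed a5 f9 0d 82 63
query mem[0x22]=0x0d, mem[0x07]=0xa5, mem[0x17]=0x26, mem[0x0d]=0xfe

MEM[0x22,0x07,0x17,0x0d] = 0d a5 26 fe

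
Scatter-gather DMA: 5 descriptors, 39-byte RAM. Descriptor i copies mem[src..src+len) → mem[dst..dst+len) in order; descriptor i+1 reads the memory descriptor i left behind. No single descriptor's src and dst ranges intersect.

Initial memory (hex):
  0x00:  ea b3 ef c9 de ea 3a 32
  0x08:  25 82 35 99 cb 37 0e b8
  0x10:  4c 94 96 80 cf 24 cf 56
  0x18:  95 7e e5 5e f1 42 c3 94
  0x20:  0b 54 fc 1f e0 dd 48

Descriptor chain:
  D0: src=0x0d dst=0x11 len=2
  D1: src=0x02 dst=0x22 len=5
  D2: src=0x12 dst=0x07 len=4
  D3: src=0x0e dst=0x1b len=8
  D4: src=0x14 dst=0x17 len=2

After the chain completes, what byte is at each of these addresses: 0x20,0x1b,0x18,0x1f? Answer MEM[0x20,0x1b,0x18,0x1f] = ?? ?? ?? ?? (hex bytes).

MEM[0x20,0x1b,0x18,0x1f] = 80 0e 24 0e

D0: mem[0x11..0x12] <- [37 0e]
D1: mem[0x22..0x26] <- [ef c9 de ea 3a]
D2: mem[0x07..0x0a] <- [0e 80 cf 24]
D3: mem[0x1b..0x22] <- [0e b8 4c 37 0e 80 cf 24]
D4: mem[0x17..0x18] <- [cf 24]
query mem[0x20]=0x80, mem[0x1b]=0x0e, mem[0x18]=0x24, mem[0x1f]=0x0e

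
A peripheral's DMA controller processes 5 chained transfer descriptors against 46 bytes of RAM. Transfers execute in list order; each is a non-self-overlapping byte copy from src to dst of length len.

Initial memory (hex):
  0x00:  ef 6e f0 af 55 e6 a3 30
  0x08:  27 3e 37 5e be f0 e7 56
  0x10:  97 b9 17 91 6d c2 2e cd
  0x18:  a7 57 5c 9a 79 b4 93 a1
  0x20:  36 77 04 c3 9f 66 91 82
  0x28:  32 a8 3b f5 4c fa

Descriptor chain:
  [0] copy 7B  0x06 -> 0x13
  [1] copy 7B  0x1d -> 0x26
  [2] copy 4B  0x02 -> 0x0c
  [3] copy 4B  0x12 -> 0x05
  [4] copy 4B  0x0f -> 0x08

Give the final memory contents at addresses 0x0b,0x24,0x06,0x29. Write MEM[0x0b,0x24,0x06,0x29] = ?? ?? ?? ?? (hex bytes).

MEM[0x0b,0x24,0x06,0x29] = 17 9f a3 36

#0 dst[0x13+7] := {0xa3,0x30,0x27,0x3e,0x37,0x5e,0xbe}
#1 dst[0x26+7] := {0xb4,0x93,0xa1,0x36,0x77,0x04,0xc3}
#2 dst[0x0c+4] := {0xf0,0xaf,0x55,0xe6}
#3 dst[0x05+4] := {0x17,0xa3,0x30,0x27}
#4 dst[0x08+4] := {0xe6,0x97,0xb9,0x17}
query mem[0x0b]=0x17, mem[0x24]=0x9f, mem[0x06]=0xa3, mem[0x29]=0x36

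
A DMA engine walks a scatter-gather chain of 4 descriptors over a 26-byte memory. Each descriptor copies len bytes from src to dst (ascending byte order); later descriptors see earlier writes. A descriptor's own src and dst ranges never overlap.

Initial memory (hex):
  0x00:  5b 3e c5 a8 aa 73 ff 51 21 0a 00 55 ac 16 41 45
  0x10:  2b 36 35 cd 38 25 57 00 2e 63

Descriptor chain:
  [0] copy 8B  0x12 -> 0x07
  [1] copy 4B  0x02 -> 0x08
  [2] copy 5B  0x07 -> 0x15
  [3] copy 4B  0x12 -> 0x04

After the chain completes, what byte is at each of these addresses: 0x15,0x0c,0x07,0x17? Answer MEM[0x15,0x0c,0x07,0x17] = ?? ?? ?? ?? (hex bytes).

MEM[0x15,0x0c,0x07,0x17] = 35 00 35 a8

#0 dst[0x07+8] := {0x35,0xcd,0x38,0x25,0x57,0x00,0x2e,0x63}
#1 dst[0x08+4] := {0xc5,0xa8,0xaa,0x73}
#2 dst[0x15+5] := {0x35,0xc5,0xa8,0xaa,0x73}
#3 dst[0x04+4] := {0x35,0xcd,0x38,0x35}
query mem[0x15]=0x35, mem[0x0c]=0x00, mem[0x07]=0x35, mem[0x17]=0xa8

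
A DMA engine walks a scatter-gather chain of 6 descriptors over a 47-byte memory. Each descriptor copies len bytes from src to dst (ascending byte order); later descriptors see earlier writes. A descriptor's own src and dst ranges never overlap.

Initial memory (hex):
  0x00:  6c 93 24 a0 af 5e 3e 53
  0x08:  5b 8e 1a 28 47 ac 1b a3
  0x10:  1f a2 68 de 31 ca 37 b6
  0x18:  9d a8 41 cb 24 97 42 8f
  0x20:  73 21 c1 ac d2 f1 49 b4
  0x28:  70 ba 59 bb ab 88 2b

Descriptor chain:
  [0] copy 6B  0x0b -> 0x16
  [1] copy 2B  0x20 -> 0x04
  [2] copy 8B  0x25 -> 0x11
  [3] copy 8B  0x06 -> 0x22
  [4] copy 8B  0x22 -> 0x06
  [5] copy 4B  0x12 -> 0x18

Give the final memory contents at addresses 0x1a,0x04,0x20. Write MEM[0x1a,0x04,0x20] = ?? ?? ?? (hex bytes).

MEM[0x1a,0x04,0x20] = 70 73 73

[0] 0x0b->0x16 len=6 : 28 47 ac 1b a3 1f
[1] 0x20->0x04 len=2 : 73 21
[2] 0x25->0x11 len=8 : f1 49 b4 70 ba 59 bb ab
[3] 0x06->0x22 len=8 : 3e 53 5b 8e 1a 28 47 ac
[4] 0x22->0x06 len=8 : 3e 53 5b 8e 1a 28 47 ac
[5] 0x12->0x18 len=4 : 49 b4 70 ba
query mem[0x1a]=0x70, mem[0x04]=0x73, mem[0x20]=0x73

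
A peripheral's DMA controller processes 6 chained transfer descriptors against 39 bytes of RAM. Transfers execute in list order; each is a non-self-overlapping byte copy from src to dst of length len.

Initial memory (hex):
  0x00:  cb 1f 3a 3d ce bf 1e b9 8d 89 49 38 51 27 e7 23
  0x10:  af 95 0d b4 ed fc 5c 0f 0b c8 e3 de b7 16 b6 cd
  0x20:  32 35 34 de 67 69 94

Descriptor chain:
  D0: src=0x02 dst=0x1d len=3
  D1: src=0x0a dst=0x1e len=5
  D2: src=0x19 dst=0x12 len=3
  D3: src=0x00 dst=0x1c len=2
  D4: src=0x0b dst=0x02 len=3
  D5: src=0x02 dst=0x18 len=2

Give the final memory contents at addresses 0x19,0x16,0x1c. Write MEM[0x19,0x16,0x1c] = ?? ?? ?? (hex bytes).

D0: mem[0x1d..0x1f] <- [3a 3d ce]
D1: mem[0x1e..0x22] <- [49 38 51 27 e7]
D2: mem[0x12..0x14] <- [c8 e3 de]
D3: mem[0x1c..0x1d] <- [cb 1f]
D4: mem[0x02..0x04] <- [38 51 27]
D5: mem[0x18..0x19] <- [38 51]
query mem[0x19]=0x51, mem[0x16]=0x5c, mem[0x1c]=0xcb

MEM[0x19,0x16,0x1c] = 51 5c cb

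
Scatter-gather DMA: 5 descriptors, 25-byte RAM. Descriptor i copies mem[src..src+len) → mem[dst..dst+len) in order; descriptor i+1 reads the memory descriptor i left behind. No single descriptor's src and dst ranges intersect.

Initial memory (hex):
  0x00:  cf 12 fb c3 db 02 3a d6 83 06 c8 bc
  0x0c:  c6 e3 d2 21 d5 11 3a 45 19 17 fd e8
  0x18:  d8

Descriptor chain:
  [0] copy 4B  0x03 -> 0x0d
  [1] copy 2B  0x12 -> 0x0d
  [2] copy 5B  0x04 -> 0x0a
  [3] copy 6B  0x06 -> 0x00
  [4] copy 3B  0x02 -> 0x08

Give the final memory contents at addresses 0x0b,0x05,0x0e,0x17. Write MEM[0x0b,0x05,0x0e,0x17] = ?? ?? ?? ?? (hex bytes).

  after D0: wrote 4B at 0x0d = c3db023a
  after D1: wrote 2B at 0x0d = 3a45
  after D2: wrote 5B at 0x0a = db023ad683
  after D3: wrote 6B at 0x00 = 3ad68306db02
  after D4: wrote 3B at 0x08 = 8306db
query mem[0x0b]=0x02, mem[0x05]=0x02, mem[0x0e]=0x83, mem[0x17]=0xe8

MEM[0x0b,0x05,0x0e,0x17] = 02 02 83 e8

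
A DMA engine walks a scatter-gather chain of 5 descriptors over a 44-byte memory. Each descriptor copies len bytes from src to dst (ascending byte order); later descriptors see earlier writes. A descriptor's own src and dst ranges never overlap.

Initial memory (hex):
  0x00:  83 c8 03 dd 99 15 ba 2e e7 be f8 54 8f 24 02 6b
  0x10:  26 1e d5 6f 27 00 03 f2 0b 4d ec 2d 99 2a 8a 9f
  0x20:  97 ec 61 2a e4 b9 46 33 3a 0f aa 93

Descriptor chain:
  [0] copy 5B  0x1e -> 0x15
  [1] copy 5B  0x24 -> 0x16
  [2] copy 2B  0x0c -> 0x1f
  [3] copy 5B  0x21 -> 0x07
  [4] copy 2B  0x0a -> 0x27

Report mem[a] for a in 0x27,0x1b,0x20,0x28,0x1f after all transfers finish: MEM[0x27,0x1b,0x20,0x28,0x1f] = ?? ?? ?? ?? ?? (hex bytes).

MEM[0x27,0x1b,0x20,0x28,0x1f] = e4 2d 24 b9 8f

#0 dst[0x15+5] := {0x8a,0x9f,0x97,0xec,0x61}
#1 dst[0x16+5] := {0xe4,0xb9,0x46,0x33,0x3a}
#2 dst[0x1f+2] := {0x8f,0x24}
#3 dst[0x07+5] := {0xec,0x61,0x2a,0xe4,0xb9}
#4 dst[0x27+2] := {0xe4,0xb9}
query mem[0x27]=0xe4, mem[0x1b]=0x2d, mem[0x20]=0x24, mem[0x28]=0xb9, mem[0x1f]=0x8f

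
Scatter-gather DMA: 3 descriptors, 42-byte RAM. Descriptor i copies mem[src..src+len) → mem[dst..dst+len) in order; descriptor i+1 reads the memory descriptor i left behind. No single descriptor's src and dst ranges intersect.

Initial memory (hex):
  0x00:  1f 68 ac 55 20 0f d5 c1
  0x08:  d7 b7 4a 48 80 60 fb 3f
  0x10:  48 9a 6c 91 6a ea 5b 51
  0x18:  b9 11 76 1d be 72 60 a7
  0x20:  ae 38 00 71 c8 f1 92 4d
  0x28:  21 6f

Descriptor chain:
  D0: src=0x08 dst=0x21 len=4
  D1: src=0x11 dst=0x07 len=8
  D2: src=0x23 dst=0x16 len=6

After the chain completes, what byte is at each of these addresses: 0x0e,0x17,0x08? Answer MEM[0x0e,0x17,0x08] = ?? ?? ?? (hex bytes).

#0 dst[0x21+4] := {0xd7,0xb7,0x4a,0x48}
#1 dst[0x07+8] := {0x9a,0x6c,0x91,0x6a,0xea,0x5b,0x51,0xb9}
#2 dst[0x16+6] := {0x4a,0x48,0xf1,0x92,0x4d,0x21}
query mem[0x0e]=0xb9, mem[0x17]=0x48, mem[0x08]=0x6c

MEM[0x0e,0x17,0x08] = b9 48 6c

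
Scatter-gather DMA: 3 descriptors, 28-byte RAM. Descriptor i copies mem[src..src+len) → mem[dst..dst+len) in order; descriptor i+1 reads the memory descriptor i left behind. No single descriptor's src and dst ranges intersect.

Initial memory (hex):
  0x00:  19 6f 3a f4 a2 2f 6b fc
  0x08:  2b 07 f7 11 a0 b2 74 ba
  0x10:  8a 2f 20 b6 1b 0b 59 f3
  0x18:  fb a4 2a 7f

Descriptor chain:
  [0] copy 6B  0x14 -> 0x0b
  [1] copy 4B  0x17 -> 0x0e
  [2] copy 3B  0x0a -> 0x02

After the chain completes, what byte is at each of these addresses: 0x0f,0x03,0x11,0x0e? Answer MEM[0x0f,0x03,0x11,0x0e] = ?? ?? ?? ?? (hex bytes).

MEM[0x0f,0x03,0x11,0x0e] = fb 1b 2a f3

D0: mem[0x0b..0x10] <- [1b 0b 59 f3 fb a4]
D1: mem[0x0e..0x11] <- [f3 fb a4 2a]
D2: mem[0x02..0x04] <- [f7 1b 0b]
query mem[0x0f]=0xfb, mem[0x03]=0x1b, mem[0x11]=0x2a, mem[0x0e]=0xf3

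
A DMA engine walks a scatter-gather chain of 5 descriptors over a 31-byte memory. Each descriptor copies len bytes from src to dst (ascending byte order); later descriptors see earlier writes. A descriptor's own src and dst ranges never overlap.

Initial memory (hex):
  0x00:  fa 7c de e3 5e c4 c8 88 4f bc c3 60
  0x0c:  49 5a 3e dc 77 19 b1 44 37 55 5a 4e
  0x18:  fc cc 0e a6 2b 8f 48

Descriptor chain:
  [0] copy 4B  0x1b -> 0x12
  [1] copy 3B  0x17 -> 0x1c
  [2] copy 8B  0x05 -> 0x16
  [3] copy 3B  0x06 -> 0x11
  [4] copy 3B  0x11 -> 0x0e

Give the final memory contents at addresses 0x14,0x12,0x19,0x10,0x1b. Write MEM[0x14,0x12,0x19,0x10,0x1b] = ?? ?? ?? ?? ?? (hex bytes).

  after D0: wrote 4B at 0x12 = a62b8f48
  after D1: wrote 3B at 0x1c = 4efccc
  after D2: wrote 8B at 0x16 = c4c8884fbcc36049
  after D3: wrote 3B at 0x11 = c8884f
  after D4: wrote 3B at 0x0e = c8884f
query mem[0x14]=0x8f, mem[0x12]=0x88, mem[0x19]=0x4f, mem[0x10]=0x4f, mem[0x1b]=0xc3

MEM[0x14,0x12,0x19,0x10,0x1b] = 8f 88 4f 4f c3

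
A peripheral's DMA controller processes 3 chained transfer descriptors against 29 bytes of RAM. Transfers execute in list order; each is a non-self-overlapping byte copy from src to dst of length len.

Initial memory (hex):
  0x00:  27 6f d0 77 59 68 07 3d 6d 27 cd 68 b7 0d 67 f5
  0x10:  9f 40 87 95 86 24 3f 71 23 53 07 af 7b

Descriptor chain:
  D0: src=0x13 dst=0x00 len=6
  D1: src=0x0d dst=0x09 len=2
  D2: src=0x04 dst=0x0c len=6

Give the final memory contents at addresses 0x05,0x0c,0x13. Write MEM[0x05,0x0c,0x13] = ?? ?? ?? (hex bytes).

  after D0: wrote 6B at 0x00 = 9586243f7123
  after D1: wrote 2B at 0x09 = 0d67
  after D2: wrote 6B at 0x0c = 7123073d6d0d
query mem[0x05]=0x23, mem[0x0c]=0x71, mem[0x13]=0x95

MEM[0x05,0x0c,0x13] = 23 71 95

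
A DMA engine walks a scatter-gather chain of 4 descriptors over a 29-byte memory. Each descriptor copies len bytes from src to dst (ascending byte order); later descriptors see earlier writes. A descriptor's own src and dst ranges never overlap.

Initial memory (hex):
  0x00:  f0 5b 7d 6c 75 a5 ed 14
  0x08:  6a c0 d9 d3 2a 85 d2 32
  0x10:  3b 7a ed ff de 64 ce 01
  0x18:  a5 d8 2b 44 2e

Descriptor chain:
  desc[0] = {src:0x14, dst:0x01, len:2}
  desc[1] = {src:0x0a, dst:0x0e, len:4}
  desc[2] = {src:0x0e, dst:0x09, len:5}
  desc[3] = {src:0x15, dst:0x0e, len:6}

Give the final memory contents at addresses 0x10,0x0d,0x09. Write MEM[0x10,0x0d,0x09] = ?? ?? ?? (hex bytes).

MEM[0x10,0x0d,0x09] = 01 ed d9

D0: mem[0x01..0x02] <- [de 64]
D1: mem[0x0e..0x11] <- [d9 d3 2a 85]
D2: mem[0x09..0x0d] <- [d9 d3 2a 85 ed]
D3: mem[0x0e..0x13] <- [64 ce 01 a5 d8 2b]
query mem[0x10]=0x01, mem[0x0d]=0xed, mem[0x09]=0xd9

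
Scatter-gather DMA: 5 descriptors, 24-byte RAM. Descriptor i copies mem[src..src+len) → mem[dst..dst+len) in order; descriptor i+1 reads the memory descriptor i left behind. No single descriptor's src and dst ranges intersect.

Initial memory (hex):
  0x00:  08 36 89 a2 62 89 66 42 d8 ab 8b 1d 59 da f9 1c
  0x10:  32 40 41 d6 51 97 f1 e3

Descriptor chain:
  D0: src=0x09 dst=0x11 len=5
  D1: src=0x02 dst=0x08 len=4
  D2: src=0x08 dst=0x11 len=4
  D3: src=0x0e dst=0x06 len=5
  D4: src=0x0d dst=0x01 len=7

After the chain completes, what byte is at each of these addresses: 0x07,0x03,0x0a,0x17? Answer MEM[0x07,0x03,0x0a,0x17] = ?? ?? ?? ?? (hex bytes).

MEM[0x07,0x03,0x0a,0x17] = 62 1c a2 e3

  after D0: wrote 5B at 0x11 = ab8b1d59da
  after D1: wrote 4B at 0x08 = 89a26289
  after D2: wrote 4B at 0x11 = 89a26289
  after D3: wrote 5B at 0x06 = f91c3289a2
  after D4: wrote 7B at 0x01 = daf91c3289a262
query mem[0x07]=0x62, mem[0x03]=0x1c, mem[0x0a]=0xa2, mem[0x17]=0xe3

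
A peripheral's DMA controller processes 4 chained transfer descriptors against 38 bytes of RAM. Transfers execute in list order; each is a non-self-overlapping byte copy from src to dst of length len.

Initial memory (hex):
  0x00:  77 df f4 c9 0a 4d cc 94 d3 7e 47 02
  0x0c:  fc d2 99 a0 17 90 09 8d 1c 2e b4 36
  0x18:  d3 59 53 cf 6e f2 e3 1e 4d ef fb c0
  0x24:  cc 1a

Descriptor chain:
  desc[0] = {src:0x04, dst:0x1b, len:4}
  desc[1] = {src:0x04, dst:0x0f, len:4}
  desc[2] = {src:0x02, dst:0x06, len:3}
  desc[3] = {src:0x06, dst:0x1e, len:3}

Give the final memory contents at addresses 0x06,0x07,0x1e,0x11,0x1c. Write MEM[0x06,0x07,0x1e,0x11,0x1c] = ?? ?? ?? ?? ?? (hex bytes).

MEM[0x06,0x07,0x1e,0x11,0x1c] = f4 c9 f4 cc 4d

D0: mem[0x1b..0x1e] <- [0a 4d cc 94]
D1: mem[0x0f..0x12] <- [0a 4d cc 94]
D2: mem[0x06..0x08] <- [f4 c9 0a]
D3: mem[0x1e..0x20] <- [f4 c9 0a]
query mem[0x06]=0xf4, mem[0x07]=0xc9, mem[0x1e]=0xf4, mem[0x11]=0xcc, mem[0x1c]=0x4d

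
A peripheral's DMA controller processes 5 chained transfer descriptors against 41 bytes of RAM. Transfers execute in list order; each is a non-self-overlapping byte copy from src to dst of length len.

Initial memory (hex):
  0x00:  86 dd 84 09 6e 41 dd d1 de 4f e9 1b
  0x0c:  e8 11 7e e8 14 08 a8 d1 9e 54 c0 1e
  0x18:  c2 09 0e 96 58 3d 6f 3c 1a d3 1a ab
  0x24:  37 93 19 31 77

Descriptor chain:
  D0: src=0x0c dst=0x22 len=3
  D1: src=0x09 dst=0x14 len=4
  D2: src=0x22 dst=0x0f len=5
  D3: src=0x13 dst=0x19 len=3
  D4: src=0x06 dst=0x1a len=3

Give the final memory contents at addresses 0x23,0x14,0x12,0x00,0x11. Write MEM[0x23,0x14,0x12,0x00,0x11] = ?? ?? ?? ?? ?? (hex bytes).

MEM[0x23,0x14,0x12,0x00,0x11] = 11 4f 93 86 7e

#0 dst[0x22+3] := {0xe8,0x11,0x7e}
#1 dst[0x14+4] := {0x4f,0xe9,0x1b,0xe8}
#2 dst[0x0f+5] := {0xe8,0x11,0x7e,0x93,0x19}
#3 dst[0x19+3] := {0x19,0x4f,0xe9}
#4 dst[0x1a+3] := {0xdd,0xd1,0xde}
query mem[0x23]=0x11, mem[0x14]=0x4f, mem[0x12]=0x93, mem[0x00]=0x86, mem[0x11]=0x7e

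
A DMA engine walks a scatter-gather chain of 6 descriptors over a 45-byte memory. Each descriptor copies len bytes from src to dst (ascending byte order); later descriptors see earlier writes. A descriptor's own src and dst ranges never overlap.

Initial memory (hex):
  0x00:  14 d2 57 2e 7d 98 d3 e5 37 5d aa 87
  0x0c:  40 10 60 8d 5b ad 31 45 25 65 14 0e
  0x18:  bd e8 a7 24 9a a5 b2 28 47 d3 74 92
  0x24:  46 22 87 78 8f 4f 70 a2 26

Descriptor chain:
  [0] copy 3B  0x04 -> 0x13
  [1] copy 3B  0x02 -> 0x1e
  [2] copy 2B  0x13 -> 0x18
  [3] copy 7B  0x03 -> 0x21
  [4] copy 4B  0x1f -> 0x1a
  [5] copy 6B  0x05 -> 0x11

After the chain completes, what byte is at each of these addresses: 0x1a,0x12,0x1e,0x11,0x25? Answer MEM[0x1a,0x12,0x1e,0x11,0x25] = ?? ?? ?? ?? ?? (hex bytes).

  after D0: wrote 3B at 0x13 = 7d98d3
  after D1: wrote 3B at 0x1e = 572e7d
  after D2: wrote 2B at 0x18 = 7d98
  after D3: wrote 7B at 0x21 = 2e7d98d3e5375d
  after D4: wrote 4B at 0x1a = 2e7d2e7d
  after D5: wrote 6B at 0x11 = 98d3e5375daa
query mem[0x1a]=0x2e, mem[0x12]=0xd3, mem[0x1e]=0x57, mem[0x11]=0x98, mem[0x25]=0xe5

MEM[0x1a,0x12,0x1e,0x11,0x25] = 2e d3 57 98 e5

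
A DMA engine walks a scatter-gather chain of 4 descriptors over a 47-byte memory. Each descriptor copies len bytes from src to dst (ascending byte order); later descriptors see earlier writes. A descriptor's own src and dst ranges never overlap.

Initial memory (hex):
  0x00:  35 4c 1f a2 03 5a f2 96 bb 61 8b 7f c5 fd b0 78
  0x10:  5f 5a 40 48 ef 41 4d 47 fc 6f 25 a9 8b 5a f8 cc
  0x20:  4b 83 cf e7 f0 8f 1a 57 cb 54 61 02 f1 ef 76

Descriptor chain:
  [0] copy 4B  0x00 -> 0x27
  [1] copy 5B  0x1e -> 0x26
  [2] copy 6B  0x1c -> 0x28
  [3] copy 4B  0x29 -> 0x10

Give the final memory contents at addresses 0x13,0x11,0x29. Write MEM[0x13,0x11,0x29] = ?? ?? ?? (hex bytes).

  after D0: wrote 4B at 0x27 = 354c1fa2
  after D1: wrote 5B at 0x26 = f8cc4b83cf
  after D2: wrote 6B at 0x28 = 8b5af8cc4b83
  after D3: wrote 4B at 0x10 = 5af8cc4b
query mem[0x13]=0x4b, mem[0x11]=0xf8, mem[0x29]=0x5a

MEM[0x13,0x11,0x29] = 4b f8 5a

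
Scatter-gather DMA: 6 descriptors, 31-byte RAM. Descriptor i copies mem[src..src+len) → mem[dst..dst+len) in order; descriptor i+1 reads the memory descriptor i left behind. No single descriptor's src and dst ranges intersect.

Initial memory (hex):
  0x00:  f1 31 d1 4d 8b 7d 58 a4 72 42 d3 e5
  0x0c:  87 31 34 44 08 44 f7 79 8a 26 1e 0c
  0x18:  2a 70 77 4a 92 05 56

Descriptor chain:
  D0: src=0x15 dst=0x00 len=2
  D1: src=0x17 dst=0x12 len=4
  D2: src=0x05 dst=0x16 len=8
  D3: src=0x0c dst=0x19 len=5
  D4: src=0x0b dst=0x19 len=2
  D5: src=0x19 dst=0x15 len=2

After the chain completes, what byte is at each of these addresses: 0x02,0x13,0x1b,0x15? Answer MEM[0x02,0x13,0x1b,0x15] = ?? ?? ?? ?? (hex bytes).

MEM[0x02,0x13,0x1b,0x15] = d1 2a 34 e5

  after D0: wrote 2B at 0x00 = 261e
  after D1: wrote 4B at 0x12 = 0c2a7077
  after D2: wrote 8B at 0x16 = 7d58a47242d3e587
  after D3: wrote 5B at 0x19 = 8731344408
  after D4: wrote 2B at 0x19 = e587
  after D5: wrote 2B at 0x15 = e587
query mem[0x02]=0xd1, mem[0x13]=0x2a, mem[0x1b]=0x34, mem[0x15]=0xe5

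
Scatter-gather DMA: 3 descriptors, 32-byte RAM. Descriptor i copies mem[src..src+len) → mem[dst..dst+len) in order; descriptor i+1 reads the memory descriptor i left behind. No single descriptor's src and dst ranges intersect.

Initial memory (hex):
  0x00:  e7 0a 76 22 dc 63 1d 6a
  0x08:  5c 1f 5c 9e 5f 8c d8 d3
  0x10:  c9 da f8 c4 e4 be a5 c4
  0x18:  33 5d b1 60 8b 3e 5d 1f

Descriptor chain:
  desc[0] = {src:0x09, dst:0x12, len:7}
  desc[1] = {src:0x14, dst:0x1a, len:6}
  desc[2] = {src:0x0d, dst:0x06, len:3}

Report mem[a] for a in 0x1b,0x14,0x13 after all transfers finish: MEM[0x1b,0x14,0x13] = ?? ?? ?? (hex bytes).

[0] 0x09->0x12 len=7 : 1f 5c 9e 5f 8c d8 d3
[1] 0x14->0x1a len=6 : 9e 5f 8c d8 d3 5d
[2] 0x0d->0x06 len=3 : 8c d8 d3
query mem[0x1b]=0x5f, mem[0x14]=0x9e, mem[0x13]=0x5c

MEM[0x1b,0x14,0x13] = 5f 9e 5c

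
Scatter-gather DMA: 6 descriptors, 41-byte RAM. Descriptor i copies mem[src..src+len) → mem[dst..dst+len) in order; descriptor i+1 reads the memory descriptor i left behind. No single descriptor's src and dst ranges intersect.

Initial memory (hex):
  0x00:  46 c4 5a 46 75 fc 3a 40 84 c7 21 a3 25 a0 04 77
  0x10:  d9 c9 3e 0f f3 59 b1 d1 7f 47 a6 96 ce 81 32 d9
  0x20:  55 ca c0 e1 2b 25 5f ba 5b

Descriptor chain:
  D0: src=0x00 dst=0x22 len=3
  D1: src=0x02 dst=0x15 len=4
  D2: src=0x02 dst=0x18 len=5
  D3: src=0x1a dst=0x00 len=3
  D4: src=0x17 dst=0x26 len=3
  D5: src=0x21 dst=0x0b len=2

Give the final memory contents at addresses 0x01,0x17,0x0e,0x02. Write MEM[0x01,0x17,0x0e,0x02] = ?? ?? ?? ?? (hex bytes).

  after D0: wrote 3B at 0x22 = 46c45a
  after D1: wrote 4B at 0x15 = 5a4675fc
  after D2: wrote 5B at 0x18 = 5a4675fc3a
  after D3: wrote 3B at 0x00 = 75fc3a
  after D4: wrote 3B at 0x26 = 755a46
  after D5: wrote 2B at 0x0b = ca46
query mem[0x01]=0xfc, mem[0x17]=0x75, mem[0x0e]=0x04, mem[0x02]=0x3a

MEM[0x01,0x17,0x0e,0x02] = fc 75 04 3a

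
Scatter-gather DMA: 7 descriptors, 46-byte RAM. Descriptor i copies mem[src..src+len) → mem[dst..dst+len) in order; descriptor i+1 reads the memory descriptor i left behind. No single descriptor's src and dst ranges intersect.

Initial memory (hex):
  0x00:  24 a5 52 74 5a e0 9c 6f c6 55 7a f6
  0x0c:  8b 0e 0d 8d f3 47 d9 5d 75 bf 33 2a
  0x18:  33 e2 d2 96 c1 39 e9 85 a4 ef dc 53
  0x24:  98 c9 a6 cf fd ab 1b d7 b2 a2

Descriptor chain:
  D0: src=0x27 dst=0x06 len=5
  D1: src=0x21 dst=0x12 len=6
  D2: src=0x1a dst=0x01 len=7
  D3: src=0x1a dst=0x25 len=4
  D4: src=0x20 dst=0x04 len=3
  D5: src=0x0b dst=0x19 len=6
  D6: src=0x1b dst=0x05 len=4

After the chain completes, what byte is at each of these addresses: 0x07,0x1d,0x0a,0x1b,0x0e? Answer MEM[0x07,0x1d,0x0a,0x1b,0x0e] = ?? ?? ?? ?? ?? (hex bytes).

  after D0: wrote 5B at 0x06 = cffdab1bd7
  after D1: wrote 6B at 0x12 = efdc5398c9a6
  after D2: wrote 7B at 0x01 = d296c139e985a4
  after D3: wrote 4B at 0x25 = d296c139
  after D4: wrote 3B at 0x04 = a4efdc
  after D5: wrote 6B at 0x19 = f68b0e0d8df3
  after D6: wrote 4B at 0x05 = 0e0d8df3
query mem[0x07]=0x8d, mem[0x1d]=0x8d, mem[0x0a]=0xd7, mem[0x1b]=0x0e, mem[0x0e]=0x0d

MEM[0x07,0x1d,0x0a,0x1b,0x0e] = 8d 8d d7 0e 0d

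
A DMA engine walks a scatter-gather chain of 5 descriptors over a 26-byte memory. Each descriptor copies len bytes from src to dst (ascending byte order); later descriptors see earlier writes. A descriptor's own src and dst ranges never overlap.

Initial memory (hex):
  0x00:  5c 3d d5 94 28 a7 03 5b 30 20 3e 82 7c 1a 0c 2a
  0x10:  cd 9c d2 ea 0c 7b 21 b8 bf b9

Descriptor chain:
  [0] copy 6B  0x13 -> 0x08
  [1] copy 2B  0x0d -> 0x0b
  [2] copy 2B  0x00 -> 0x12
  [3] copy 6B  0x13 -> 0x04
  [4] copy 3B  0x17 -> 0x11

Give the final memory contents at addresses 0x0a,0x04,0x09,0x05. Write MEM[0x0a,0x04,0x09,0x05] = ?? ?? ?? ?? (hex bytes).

MEM[0x0a,0x04,0x09,0x05] = 7b 3d bf 0c

  after D0: wrote 6B at 0x08 = ea0c7b21b8bf
  after D1: wrote 2B at 0x0b = bf0c
  after D2: wrote 2B at 0x12 = 5c3d
  after D3: wrote 6B at 0x04 = 3d0c7b21b8bf
  after D4: wrote 3B at 0x11 = b8bfb9
query mem[0x0a]=0x7b, mem[0x04]=0x3d, mem[0x09]=0xbf, mem[0x05]=0x0c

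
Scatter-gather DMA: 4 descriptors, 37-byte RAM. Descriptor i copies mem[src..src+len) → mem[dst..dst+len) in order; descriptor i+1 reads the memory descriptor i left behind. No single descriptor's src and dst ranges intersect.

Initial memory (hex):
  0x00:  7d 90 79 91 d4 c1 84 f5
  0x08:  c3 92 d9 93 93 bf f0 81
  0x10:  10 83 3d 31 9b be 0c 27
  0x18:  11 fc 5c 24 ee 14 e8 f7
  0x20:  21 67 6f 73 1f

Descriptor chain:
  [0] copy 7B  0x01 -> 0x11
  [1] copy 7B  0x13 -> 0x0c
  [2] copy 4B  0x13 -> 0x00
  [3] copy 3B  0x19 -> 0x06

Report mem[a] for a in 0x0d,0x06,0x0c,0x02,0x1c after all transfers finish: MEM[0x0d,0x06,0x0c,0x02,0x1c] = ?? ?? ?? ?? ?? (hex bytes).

MEM[0x0d,0x06,0x0c,0x02,0x1c] = d4 fc 91 c1 ee

D0: mem[0x11..0x17] <- [90 79 91 d4 c1 84 f5]
D1: mem[0x0c..0x12] <- [91 d4 c1 84 f5 11 fc]
D2: mem[0x00..0x03] <- [91 d4 c1 84]
D3: mem[0x06..0x08] <- [fc 5c 24]
query mem[0x0d]=0xd4, mem[0x06]=0xfc, mem[0x0c]=0x91, mem[0x02]=0xc1, mem[0x1c]=0xee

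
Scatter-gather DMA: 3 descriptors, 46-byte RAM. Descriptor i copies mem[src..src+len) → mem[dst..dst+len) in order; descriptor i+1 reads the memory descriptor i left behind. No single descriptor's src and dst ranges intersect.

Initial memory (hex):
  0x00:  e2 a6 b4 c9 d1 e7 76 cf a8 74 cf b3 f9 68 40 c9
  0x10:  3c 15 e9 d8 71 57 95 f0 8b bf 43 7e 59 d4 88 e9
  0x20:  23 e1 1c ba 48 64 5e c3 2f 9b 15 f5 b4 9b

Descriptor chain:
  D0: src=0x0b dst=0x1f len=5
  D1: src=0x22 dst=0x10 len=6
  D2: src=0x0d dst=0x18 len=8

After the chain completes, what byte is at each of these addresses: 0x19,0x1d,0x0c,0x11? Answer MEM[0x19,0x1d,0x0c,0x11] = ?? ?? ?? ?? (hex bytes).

MEM[0x19,0x1d,0x0c,0x11] = 40 48 f9 c9

[0] 0x0b->0x1f len=5 : b3 f9 68 40 c9
[1] 0x22->0x10 len=6 : 40 c9 48 64 5e c3
[2] 0x0d->0x18 len=8 : 68 40 c9 40 c9 48 64 5e
query mem[0x19]=0x40, mem[0x1d]=0x48, mem[0x0c]=0xf9, mem[0x11]=0xc9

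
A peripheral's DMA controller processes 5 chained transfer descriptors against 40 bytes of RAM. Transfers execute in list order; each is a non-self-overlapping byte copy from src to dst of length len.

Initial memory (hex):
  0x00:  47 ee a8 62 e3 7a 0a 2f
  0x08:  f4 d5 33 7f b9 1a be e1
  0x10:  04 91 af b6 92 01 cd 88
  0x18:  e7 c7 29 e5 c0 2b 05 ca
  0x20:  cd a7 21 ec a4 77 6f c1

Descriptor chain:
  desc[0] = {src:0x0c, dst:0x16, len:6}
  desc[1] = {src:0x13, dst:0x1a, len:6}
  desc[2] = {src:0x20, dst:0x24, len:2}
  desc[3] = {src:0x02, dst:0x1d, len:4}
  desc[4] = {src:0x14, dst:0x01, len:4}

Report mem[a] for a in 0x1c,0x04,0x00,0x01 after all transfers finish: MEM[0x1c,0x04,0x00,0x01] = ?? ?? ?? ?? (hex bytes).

MEM[0x1c,0x04,0x00,0x01] = 01 1a 47 92

  after D0: wrote 6B at 0x16 = b91abee10491
  after D1: wrote 6B at 0x1a = b69201b91abe
  after D2: wrote 2B at 0x24 = cda7
  after D3: wrote 4B at 0x1d = a862e37a
  after D4: wrote 4B at 0x01 = 9201b91a
query mem[0x1c]=0x01, mem[0x04]=0x1a, mem[0x00]=0x47, mem[0x01]=0x92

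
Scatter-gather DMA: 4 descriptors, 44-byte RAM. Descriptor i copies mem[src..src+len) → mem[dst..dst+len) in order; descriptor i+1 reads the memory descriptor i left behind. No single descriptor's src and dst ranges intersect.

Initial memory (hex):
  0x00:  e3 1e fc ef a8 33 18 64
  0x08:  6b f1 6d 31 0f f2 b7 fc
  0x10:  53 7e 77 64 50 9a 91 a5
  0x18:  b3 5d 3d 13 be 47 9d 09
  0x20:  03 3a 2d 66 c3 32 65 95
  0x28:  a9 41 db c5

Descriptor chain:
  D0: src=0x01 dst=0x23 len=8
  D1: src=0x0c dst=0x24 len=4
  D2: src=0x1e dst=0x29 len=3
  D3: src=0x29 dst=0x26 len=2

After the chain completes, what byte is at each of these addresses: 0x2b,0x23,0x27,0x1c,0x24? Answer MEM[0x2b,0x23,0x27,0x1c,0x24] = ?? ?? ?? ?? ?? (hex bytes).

D0: mem[0x23..0x2a] <- [1e fc ef a8 33 18 64 6b]
D1: mem[0x24..0x27] <- [0f f2 b7 fc]
D2: mem[0x29..0x2b] <- [9d 09 03]
D3: mem[0x26..0x27] <- [9d 09]
query mem[0x2b]=0x03, mem[0x23]=0x1e, mem[0x27]=0x09, mem[0x1c]=0xbe, mem[0x24]=0x0f

MEM[0x2b,0x23,0x27,0x1c,0x24] = 03 1e 09 be 0f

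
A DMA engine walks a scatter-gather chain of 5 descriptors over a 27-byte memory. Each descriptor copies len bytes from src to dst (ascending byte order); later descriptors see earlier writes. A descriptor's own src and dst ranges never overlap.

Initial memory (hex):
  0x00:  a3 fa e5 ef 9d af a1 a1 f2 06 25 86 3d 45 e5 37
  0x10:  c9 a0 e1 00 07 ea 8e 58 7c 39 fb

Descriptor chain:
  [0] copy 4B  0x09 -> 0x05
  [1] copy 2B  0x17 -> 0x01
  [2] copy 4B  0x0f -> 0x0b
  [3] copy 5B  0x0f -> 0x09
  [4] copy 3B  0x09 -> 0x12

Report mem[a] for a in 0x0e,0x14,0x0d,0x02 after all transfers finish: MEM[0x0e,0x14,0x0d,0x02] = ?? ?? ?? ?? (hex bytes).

MEM[0x0e,0x14,0x0d,0x02] = e1 a0 00 7c

[0] 0x09->0x05 len=4 : 06 25 86 3d
[1] 0x17->0x01 len=2 : 58 7c
[2] 0x0f->0x0b len=4 : 37 c9 a0 e1
[3] 0x0f->0x09 len=5 : 37 c9 a0 e1 00
[4] 0x09->0x12 len=3 : 37 c9 a0
query mem[0x0e]=0xe1, mem[0x14]=0xa0, mem[0x0d]=0x00, mem[0x02]=0x7c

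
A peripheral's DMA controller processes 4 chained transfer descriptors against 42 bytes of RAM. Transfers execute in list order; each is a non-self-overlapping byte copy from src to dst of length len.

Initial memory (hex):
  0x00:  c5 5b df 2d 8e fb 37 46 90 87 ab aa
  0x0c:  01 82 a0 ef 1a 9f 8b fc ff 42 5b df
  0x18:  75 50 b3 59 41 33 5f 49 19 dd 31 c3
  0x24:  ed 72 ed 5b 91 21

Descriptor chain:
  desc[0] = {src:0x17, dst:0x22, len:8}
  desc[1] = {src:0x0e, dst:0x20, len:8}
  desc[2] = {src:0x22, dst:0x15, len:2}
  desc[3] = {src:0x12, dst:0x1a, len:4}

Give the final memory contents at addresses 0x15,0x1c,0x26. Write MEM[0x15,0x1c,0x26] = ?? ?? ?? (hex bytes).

MEM[0x15,0x1c,0x26] = 1a ff ff

[0] 0x17->0x22 len=8 : df 75 50 b3 59 41 33 5f
[1] 0x0e->0x20 len=8 : a0 ef 1a 9f 8b fc ff 42
[2] 0x22->0x15 len=2 : 1a 9f
[3] 0x12->0x1a len=4 : 8b fc ff 1a
query mem[0x15]=0x1a, mem[0x1c]=0xff, mem[0x26]=0xff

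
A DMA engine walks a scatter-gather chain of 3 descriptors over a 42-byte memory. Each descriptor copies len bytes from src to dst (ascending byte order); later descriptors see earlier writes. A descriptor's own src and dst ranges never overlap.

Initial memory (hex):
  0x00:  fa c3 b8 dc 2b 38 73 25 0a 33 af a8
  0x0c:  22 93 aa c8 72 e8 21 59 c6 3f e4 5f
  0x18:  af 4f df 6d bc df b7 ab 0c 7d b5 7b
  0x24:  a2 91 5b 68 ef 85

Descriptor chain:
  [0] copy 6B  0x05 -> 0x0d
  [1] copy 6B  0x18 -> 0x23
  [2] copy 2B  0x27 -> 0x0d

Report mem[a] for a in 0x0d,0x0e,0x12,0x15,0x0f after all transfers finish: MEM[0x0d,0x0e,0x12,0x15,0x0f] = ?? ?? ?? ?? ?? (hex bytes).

MEM[0x0d,0x0e,0x12,0x15,0x0f] = bc df af 3f 25

[0] 0x05->0x0d len=6 : 38 73 25 0a 33 af
[1] 0x18->0x23 len=6 : af 4f df 6d bc df
[2] 0x27->0x0d len=2 : bc df
query mem[0x0d]=0xbc, mem[0x0e]=0xdf, mem[0x12]=0xaf, mem[0x15]=0x3f, mem[0x0f]=0x25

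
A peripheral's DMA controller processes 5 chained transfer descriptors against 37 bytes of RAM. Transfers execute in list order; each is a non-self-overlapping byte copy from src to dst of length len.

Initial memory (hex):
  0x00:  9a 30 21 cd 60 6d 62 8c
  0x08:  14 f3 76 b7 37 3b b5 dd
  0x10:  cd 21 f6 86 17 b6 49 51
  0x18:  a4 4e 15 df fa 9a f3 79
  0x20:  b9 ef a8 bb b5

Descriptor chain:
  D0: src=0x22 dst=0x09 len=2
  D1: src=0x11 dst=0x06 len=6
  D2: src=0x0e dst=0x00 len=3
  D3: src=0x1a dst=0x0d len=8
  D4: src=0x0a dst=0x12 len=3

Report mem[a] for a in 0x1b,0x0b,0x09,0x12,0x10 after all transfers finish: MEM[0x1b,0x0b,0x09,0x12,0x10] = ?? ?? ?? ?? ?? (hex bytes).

MEM[0x1b,0x0b,0x09,0x12,0x10] = df 49 17 b6 9a

#0 dst[0x09+2] := {0xa8,0xbb}
#1 dst[0x06+6] := {0x21,0xf6,0x86,0x17,0xb6,0x49}
#2 dst[0x00+3] := {0xb5,0xdd,0xcd}
#3 dst[0x0d+8] := {0x15,0xdf,0xfa,0x9a,0xf3,0x79,0xb9,0xef}
#4 dst[0x12+3] := {0xb6,0x49,0x37}
query mem[0x1b]=0xdf, mem[0x0b]=0x49, mem[0x09]=0x17, mem[0x12]=0xb6, mem[0x10]=0x9a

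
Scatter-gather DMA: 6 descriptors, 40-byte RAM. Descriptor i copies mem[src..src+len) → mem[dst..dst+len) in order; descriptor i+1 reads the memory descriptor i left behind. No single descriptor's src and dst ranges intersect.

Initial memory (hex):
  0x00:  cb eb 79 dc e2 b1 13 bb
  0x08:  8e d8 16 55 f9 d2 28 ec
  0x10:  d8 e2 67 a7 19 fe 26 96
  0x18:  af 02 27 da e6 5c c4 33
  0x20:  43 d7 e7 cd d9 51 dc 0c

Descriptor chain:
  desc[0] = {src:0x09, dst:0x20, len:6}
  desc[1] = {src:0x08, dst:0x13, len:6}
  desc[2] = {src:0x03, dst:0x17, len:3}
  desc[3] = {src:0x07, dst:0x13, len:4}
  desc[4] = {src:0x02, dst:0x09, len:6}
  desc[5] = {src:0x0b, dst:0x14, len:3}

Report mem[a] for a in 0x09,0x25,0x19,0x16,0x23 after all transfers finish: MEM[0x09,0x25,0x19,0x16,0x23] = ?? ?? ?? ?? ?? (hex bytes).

[0] 0x09->0x20 len=6 : d8 16 55 f9 d2 28
[1] 0x08->0x13 len=6 : 8e d8 16 55 f9 d2
[2] 0x03->0x17 len=3 : dc e2 b1
[3] 0x07->0x13 len=4 : bb 8e d8 16
[4] 0x02->0x09 len=6 : 79 dc e2 b1 13 bb
[5] 0x0b->0x14 len=3 : e2 b1 13
query mem[0x09]=0x79, mem[0x25]=0x28, mem[0x19]=0xb1, mem[0x16]=0x13, mem[0x23]=0xf9

MEM[0x09,0x25,0x19,0x16,0x23] = 79 28 b1 13 f9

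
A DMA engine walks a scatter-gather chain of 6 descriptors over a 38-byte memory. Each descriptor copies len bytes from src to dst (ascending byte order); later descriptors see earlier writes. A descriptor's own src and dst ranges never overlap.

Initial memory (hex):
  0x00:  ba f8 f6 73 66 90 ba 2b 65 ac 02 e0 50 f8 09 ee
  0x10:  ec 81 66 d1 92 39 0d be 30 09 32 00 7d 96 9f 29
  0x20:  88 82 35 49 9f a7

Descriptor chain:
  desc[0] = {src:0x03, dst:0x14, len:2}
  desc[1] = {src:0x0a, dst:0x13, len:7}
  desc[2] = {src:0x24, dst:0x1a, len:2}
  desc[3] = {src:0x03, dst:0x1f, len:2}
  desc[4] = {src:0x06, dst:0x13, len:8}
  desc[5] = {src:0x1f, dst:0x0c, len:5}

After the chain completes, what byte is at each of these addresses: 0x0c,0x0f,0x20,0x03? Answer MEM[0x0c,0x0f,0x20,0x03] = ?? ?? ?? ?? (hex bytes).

MEM[0x0c,0x0f,0x20,0x03] = 73 35 66 73

[0] 0x03->0x14 len=2 : 73 66
[1] 0x0a->0x13 len=7 : 02 e0 50 f8 09 ee ec
[2] 0x24->0x1a len=2 : 9f a7
[3] 0x03->0x1f len=2 : 73 66
[4] 0x06->0x13 len=8 : ba 2b 65 ac 02 e0 50 f8
[5] 0x1f->0x0c len=5 : 73 66 82 35 49
query mem[0x0c]=0x73, mem[0x0f]=0x35, mem[0x20]=0x66, mem[0x03]=0x73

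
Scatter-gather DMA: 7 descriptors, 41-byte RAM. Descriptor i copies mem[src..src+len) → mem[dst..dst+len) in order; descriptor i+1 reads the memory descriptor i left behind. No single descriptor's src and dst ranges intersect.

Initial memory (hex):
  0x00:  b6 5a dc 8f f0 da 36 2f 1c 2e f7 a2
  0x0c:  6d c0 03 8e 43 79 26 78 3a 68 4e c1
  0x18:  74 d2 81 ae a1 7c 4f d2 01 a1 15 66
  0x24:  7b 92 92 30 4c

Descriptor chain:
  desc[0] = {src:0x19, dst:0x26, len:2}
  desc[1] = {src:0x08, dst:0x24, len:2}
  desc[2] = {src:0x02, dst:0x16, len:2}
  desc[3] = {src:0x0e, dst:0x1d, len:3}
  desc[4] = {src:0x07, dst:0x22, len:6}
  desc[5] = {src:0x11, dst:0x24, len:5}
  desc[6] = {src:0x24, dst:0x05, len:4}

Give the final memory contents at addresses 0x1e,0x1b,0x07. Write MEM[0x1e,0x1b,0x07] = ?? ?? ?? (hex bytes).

MEM[0x1e,0x1b,0x07] = 8e ae 78

  after D0: wrote 2B at 0x26 = d281
  after D1: wrote 2B at 0x24 = 1c2e
  after D2: wrote 2B at 0x16 = dc8f
  after D3: wrote 3B at 0x1d = 038e43
  after D4: wrote 6B at 0x22 = 2f1c2ef7a26d
  after D5: wrote 5B at 0x24 = 7926783a68
  after D6: wrote 4B at 0x05 = 7926783a
query mem[0x1e]=0x8e, mem[0x1b]=0xae, mem[0x07]=0x78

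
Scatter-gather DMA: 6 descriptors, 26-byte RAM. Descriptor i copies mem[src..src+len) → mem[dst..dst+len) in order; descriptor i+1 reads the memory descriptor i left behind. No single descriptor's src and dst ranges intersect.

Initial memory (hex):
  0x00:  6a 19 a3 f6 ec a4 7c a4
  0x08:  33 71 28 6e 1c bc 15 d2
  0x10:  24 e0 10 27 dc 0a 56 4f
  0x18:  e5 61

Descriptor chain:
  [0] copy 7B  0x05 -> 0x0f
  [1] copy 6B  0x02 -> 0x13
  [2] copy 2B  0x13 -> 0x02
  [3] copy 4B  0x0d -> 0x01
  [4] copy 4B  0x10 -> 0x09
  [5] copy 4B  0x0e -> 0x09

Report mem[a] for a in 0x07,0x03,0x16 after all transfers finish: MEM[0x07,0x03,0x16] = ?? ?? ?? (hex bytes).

MEM[0x07,0x03,0x16] = a4 a4 a4

[0] 0x05->0x0f len=7 : a4 7c a4 33 71 28 6e
[1] 0x02->0x13 len=6 : a3 f6 ec a4 7c a4
[2] 0x13->0x02 len=2 : a3 f6
[3] 0x0d->0x01 len=4 : bc 15 a4 7c
[4] 0x10->0x09 len=4 : 7c a4 33 a3
[5] 0x0e->0x09 len=4 : 15 a4 7c a4
query mem[0x07]=0xa4, mem[0x03]=0xa4, mem[0x16]=0xa4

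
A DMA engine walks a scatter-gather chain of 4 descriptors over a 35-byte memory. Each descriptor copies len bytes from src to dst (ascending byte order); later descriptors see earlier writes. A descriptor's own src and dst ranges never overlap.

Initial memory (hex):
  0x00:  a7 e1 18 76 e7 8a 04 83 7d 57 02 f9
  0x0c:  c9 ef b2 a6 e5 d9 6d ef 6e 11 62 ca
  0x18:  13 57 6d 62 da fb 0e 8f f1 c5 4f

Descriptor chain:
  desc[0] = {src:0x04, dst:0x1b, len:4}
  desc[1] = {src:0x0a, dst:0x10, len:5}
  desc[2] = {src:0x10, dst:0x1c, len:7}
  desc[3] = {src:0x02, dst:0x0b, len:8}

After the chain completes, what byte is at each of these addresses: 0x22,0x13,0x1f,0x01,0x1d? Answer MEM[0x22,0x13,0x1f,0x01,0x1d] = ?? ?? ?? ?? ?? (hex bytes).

MEM[0x22,0x13,0x1f,0x01,0x1d] = 62 ef ef e1 f9

#0 dst[0x1b+4] := {0xe7,0x8a,0x04,0x83}
#1 dst[0x10+5] := {0x02,0xf9,0xc9,0xef,0xb2}
#2 dst[0x1c+7] := {0x02,0xf9,0xc9,0xef,0xb2,0x11,0x62}
#3 dst[0x0b+8] := {0x18,0x76,0xe7,0x8a,0x04,0x83,0x7d,0x57}
query mem[0x22]=0x62, mem[0x13]=0xef, mem[0x1f]=0xef, mem[0x01]=0xe1, mem[0x1d]=0xf9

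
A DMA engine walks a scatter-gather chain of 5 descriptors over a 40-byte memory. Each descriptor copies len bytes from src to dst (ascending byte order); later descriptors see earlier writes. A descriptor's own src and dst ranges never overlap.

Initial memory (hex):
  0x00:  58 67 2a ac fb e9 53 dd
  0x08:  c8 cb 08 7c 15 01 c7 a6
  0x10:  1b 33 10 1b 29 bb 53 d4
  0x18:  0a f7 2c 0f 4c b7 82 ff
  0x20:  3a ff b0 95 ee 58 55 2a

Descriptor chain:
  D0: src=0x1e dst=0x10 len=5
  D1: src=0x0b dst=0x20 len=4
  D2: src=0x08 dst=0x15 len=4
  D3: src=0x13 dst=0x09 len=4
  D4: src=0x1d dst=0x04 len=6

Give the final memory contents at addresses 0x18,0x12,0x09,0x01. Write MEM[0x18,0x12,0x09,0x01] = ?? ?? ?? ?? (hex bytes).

  after D0: wrote 5B at 0x10 = 82ff3affb0
  after D1: wrote 4B at 0x20 = 7c1501c7
  after D2: wrote 4B at 0x15 = c8cb087c
  after D3: wrote 4B at 0x09 = ffb0c8cb
  after D4: wrote 6B at 0x04 = b782ff7c1501
query mem[0x18]=0x7c, mem[0x12]=0x3a, mem[0x09]=0x01, mem[0x01]=0x67

MEM[0x18,0x12,0x09,0x01] = 7c 3a 01 67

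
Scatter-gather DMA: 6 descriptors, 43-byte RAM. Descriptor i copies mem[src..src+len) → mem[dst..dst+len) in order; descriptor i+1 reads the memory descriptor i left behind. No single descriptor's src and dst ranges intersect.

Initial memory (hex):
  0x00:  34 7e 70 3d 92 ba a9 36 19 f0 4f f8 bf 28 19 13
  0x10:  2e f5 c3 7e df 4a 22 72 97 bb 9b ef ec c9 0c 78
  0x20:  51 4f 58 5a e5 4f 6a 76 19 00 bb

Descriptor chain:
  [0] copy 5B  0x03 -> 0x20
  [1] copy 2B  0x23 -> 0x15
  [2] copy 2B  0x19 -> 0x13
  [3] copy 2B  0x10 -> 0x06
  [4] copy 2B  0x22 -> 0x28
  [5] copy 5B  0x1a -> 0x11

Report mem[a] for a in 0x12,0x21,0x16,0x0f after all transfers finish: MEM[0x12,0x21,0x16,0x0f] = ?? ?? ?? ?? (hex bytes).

[0] 0x03->0x20 len=5 : 3d 92 ba a9 36
[1] 0x23->0x15 len=2 : a9 36
[2] 0x19->0x13 len=2 : bb 9b
[3] 0x10->0x06 len=2 : 2e f5
[4] 0x22->0x28 len=2 : ba a9
[5] 0x1a->0x11 len=5 : 9b ef ec c9 0c
query mem[0x12]=0xef, mem[0x21]=0x92, mem[0x16]=0x36, mem[0x0f]=0x13

MEM[0x12,0x21,0x16,0x0f] = ef 92 36 13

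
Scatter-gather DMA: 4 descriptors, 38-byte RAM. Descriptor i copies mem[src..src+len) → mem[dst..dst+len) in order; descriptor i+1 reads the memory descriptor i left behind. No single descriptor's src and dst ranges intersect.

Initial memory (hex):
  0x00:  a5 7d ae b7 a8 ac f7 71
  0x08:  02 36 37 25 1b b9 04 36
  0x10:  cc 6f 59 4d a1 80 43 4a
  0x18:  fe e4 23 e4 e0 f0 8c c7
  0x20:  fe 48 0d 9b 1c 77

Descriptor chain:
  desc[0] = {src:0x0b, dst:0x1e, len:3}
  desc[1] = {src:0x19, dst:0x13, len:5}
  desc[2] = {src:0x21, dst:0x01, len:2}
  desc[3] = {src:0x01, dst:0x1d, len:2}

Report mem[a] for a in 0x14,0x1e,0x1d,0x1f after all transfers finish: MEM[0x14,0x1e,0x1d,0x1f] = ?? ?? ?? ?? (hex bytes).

D0: mem[0x1e..0x20] <- [25 1b b9]
D1: mem[0x13..0x17] <- [e4 23 e4 e0 f0]
D2: mem[0x01..0x02] <- [48 0d]
D3: mem[0x1d..0x1e] <- [48 0d]
query mem[0x14]=0x23, mem[0x1e]=0x0d, mem[0x1d]=0x48, mem[0x1f]=0x1b

MEM[0x14,0x1e,0x1d,0x1f] = 23 0d 48 1b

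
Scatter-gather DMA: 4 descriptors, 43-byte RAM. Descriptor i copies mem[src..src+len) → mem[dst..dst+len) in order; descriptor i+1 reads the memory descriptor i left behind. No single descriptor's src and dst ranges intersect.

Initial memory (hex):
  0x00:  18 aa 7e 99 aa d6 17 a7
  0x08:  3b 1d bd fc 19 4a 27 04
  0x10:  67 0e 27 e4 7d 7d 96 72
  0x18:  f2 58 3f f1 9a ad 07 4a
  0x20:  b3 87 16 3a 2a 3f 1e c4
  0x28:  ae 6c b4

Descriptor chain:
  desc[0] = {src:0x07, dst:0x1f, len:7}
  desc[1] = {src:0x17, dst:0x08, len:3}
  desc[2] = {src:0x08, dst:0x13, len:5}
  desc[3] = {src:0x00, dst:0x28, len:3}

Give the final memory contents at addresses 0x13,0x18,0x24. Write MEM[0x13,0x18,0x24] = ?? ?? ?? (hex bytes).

MEM[0x13,0x18,0x24] = 72 f2 19

D0: mem[0x1f..0x25] <- [a7 3b 1d bd fc 19 4a]
D1: mem[0x08..0x0a] <- [72 f2 58]
D2: mem[0x13..0x17] <- [72 f2 58 fc 19]
D3: mem[0x28..0x2a] <- [18 aa 7e]
query mem[0x13]=0x72, mem[0x18]=0xf2, mem[0x24]=0x19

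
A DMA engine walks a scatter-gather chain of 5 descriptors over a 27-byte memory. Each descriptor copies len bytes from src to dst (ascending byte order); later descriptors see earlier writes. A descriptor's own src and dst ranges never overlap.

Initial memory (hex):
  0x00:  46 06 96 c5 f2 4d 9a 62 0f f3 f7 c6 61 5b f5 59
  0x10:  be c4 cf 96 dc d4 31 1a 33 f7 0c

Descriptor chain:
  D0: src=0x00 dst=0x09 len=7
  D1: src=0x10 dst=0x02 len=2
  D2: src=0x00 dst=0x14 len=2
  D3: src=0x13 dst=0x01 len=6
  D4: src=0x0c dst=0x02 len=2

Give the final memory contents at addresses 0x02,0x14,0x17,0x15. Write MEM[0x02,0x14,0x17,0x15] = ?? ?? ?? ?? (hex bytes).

  after D0: wrote 7B at 0x09 = 460696c5f24d9a
  after D1: wrote 2B at 0x02 = bec4
  after D2: wrote 2B at 0x14 = 4606
  after D3: wrote 6B at 0x01 = 964606311a33
  after D4: wrote 2B at 0x02 = c5f2
query mem[0x02]=0xc5, mem[0x14]=0x46, mem[0x17]=0x1a, mem[0x15]=0x06

MEM[0x02,0x14,0x17,0x15] = c5 46 1a 06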